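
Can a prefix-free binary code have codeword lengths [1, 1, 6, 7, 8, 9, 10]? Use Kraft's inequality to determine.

Kraft inequality: Σ 2^(-l_i) ≤ 1 for prefix-free code
Calculating: 2^(-1) + 2^(-1) + 2^(-6) + 2^(-7) + 2^(-8) + 2^(-9) + 2^(-10)
= 0.5 + 0.5 + 0.015625 + 0.0078125 + 0.00390625 + 0.001953125 + 0.0009765625
= 1.0303
Since 1.0303 > 1, prefix-free code does not exist


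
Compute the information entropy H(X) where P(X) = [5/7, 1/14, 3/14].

H(X) = -Σ p(x) log₂ p(x)
  -5/7 × log₂(5/7) = 0.3467
  -1/14 × log₂(1/14) = 0.2720
  -3/14 × log₂(3/14) = 0.4762
H(X) = 1.0949 bits


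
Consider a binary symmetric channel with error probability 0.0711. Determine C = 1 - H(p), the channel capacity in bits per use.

For BSC with error probability p:
C = 1 - H(p) where H(p) is binary entropy
H(0.0711) = -0.0711 × log₂(0.0711) - 0.9289 × log₂(0.9289)
H(p) = 0.3700
C = 1 - 0.3700 = 0.6300 bits/use


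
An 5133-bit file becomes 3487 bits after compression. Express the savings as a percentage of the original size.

Space savings = (1 - Compressed/Original) × 100%
= (1 - 3487/5133) × 100%
= 32.07%


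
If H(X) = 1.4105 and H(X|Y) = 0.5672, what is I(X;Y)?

I(X;Y) = H(X) - H(X|Y)
I(X;Y) = 1.4105 - 0.5672 = 0.8433 bits


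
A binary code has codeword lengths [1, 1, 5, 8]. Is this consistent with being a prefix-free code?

Kraft inequality: Σ 2^(-l_i) ≤ 1 for prefix-free code
Calculating: 2^(-1) + 2^(-1) + 2^(-5) + 2^(-8)
= 0.5 + 0.5 + 0.03125 + 0.00390625
= 1.0352
Since 1.0352 > 1, prefix-free code does not exist


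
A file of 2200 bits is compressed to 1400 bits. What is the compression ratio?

Compression ratio = Original / Compressed
= 2200 / 1400 = 1.57:1


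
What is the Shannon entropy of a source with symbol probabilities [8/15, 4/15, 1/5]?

H(X) = -Σ p(x) log₂ p(x)
  -8/15 × log₂(8/15) = 0.4837
  -4/15 × log₂(4/15) = 0.5085
  -1/5 × log₂(1/5) = 0.4644
H(X) = 1.4566 bits


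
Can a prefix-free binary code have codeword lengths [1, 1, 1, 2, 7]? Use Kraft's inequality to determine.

Kraft inequality: Σ 2^(-l_i) ≤ 1 for prefix-free code
Calculating: 2^(-1) + 2^(-1) + 2^(-1) + 2^(-2) + 2^(-7)
= 0.5 + 0.5 + 0.5 + 0.25 + 0.0078125
= 1.7578
Since 1.7578 > 1, prefix-free code does not exist


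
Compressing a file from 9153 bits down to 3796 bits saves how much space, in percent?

Space savings = (1 - Compressed/Original) × 100%
= (1 - 3796/9153) × 100%
= 58.53%


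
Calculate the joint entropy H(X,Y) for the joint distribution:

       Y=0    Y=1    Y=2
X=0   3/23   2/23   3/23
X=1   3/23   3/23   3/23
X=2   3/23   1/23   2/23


H(X,Y) = -Σ p(x,y) log₂ p(x,y)
  p(0,0)=3/23: -0.1304 × log₂(0.1304) = 0.3833
  p(0,1)=2/23: -0.0870 × log₂(0.0870) = 0.3064
  p(0,2)=3/23: -0.1304 × log₂(0.1304) = 0.3833
  p(1,0)=3/23: -0.1304 × log₂(0.1304) = 0.3833
  p(1,1)=3/23: -0.1304 × log₂(0.1304) = 0.3833
  p(1,2)=3/23: -0.1304 × log₂(0.1304) = 0.3833
  p(2,0)=3/23: -0.1304 × log₂(0.1304) = 0.3833
  p(2,1)=1/23: -0.0435 × log₂(0.0435) = 0.1967
  p(2,2)=2/23: -0.0870 × log₂(0.0870) = 0.3064
H(X,Y) = 3.1092 bits


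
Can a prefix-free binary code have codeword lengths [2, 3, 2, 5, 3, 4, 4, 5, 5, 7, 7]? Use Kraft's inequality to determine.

Kraft inequality: Σ 2^(-l_i) ≤ 1 for prefix-free code
Calculating: 2^(-2) + 2^(-3) + 2^(-2) + 2^(-5) + 2^(-3) + 2^(-4) + 2^(-4) + 2^(-5) + 2^(-5) + 2^(-7) + 2^(-7)
= 0.25 + 0.125 + 0.25 + 0.03125 + 0.125 + 0.0625 + 0.0625 + 0.03125 + 0.03125 + 0.0078125 + 0.0078125
= 0.9844
Since 0.9844 ≤ 1, prefix-free code exists


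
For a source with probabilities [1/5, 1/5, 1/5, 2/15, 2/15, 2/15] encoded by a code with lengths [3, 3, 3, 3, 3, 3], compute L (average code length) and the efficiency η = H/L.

Average length L = Σ p_i × l_i = 3.0000 bits
Entropy H = 2.5559 bits
Efficiency η = H/L × 100% = 85.20%


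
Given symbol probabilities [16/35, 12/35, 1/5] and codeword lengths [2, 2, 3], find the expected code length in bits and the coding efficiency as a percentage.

Average length L = Σ p_i × l_i = 2.2000 bits
Entropy H = 1.5101 bits
Efficiency η = H/L × 100% = 68.64%


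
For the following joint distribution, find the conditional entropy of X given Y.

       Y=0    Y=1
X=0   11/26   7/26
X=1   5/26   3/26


H(X|Y) = Σ_y p(y) H(X|Y=y)
  p(Y=0) = 8/13, H(X|Y=0) = 0.8960
  p(Y=1) = 5/13, H(X|Y=1) = 0.8813
H(X|Y) = 0.6154×0.8960 + 0.3846×0.8813 = 0.8904 bits


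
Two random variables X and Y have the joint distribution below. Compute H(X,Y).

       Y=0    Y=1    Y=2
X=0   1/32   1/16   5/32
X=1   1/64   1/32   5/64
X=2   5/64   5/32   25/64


H(X,Y) = -Σ p(x,y) log₂ p(x,y)
  p(0,0)=1/32: -0.0312 × log₂(0.0312) = 0.1562
  p(0,1)=1/16: -0.0625 × log₂(0.0625) = 0.2500
  p(0,2)=5/32: -0.1562 × log₂(0.1562) = 0.4184
  p(1,0)=1/64: -0.0156 × log₂(0.0156) = 0.0938
  p(1,1)=1/32: -0.0312 × log₂(0.0312) = 0.1562
  p(1,2)=5/64: -0.0781 × log₂(0.0781) = 0.2873
  p(2,0)=5/64: -0.0781 × log₂(0.0781) = 0.2873
  p(2,1)=5/32: -0.1562 × log₂(0.1562) = 0.4184
  p(2,2)=25/64: -0.3906 × log₂(0.3906) = 0.5297
H(X,Y) = 2.5976 bits


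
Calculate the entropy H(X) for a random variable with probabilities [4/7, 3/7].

H(X) = -Σ p(x) log₂ p(x)
  -4/7 × log₂(4/7) = 0.4613
  -3/7 × log₂(3/7) = 0.5239
H(X) = 0.9852 bits


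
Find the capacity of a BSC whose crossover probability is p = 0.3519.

For BSC with error probability p:
C = 1 - H(p) where H(p) is binary entropy
H(0.3519) = -0.3519 × log₂(0.3519) - 0.6481 × log₂(0.6481)
H(p) = 0.9358
C = 1 - 0.9358 = 0.0642 bits/use


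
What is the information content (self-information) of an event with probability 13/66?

Information content I(x) = -log₂(p(x))
I = -log₂(13/66) = -log₂(0.1970)
I = 2.3440 bits


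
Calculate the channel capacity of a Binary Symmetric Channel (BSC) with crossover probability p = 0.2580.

For BSC with error probability p:
C = 1 - H(p) where H(p) is binary entropy
H(0.2580) = -0.2580 × log₂(0.2580) - 0.7420 × log₂(0.7420)
H(p) = 0.8237
C = 1 - 0.8237 = 0.1763 bits/use


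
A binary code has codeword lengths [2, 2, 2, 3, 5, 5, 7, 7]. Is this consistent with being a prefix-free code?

Kraft inequality: Σ 2^(-l_i) ≤ 1 for prefix-free code
Calculating: 2^(-2) + 2^(-2) + 2^(-2) + 2^(-3) + 2^(-5) + 2^(-5) + 2^(-7) + 2^(-7)
= 0.25 + 0.25 + 0.25 + 0.125 + 0.03125 + 0.03125 + 0.0078125 + 0.0078125
= 0.9531
Since 0.9531 ≤ 1, prefix-free code exists


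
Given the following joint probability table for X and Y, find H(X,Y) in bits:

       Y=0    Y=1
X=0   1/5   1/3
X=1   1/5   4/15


H(X,Y) = -Σ p(x,y) log₂ p(x,y)
  p(0,0)=1/5: -0.2000 × log₂(0.2000) = 0.4644
  p(0,1)=1/3: -0.3333 × log₂(0.3333) = 0.5283
  p(1,0)=1/5: -0.2000 × log₂(0.2000) = 0.4644
  p(1,1)=4/15: -0.2667 × log₂(0.2667) = 0.5085
H(X,Y) = 1.9656 bits


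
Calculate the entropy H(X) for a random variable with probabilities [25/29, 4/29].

H(X) = -Σ p(x) log₂ p(x)
  -25/29 × log₂(25/29) = 0.1846
  -4/29 × log₂(4/29) = 0.3942
H(X) = 0.5788 bits


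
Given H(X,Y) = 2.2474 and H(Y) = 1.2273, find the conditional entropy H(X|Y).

Chain rule: H(X,Y) = H(X|Y) + H(Y)
H(X|Y) = H(X,Y) - H(Y) = 2.2474 - 1.2273 = 1.0201 bits


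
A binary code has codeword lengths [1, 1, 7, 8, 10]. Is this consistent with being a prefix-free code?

Kraft inequality: Σ 2^(-l_i) ≤ 1 for prefix-free code
Calculating: 2^(-1) + 2^(-1) + 2^(-7) + 2^(-8) + 2^(-10)
= 0.5 + 0.5 + 0.0078125 + 0.00390625 + 0.0009765625
= 1.0127
Since 1.0127 > 1, prefix-free code does not exist


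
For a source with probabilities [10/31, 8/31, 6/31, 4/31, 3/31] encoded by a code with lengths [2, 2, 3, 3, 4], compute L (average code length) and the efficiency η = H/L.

Average length L = Σ p_i × l_i = 2.5161 bits
Entropy H = 2.1966 bits
Efficiency η = H/L × 100% = 87.30%


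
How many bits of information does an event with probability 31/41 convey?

Information content I(x) = -log₂(p(x))
I = -log₂(31/41) = -log₂(0.7561)
I = 0.4034 bits


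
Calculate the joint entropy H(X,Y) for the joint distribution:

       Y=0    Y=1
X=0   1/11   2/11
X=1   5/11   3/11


H(X,Y) = -Σ p(x,y) log₂ p(x,y)
  p(0,0)=1/11: -0.0909 × log₂(0.0909) = 0.3145
  p(0,1)=2/11: -0.1818 × log₂(0.1818) = 0.4472
  p(1,0)=5/11: -0.4545 × log₂(0.4545) = 0.5170
  p(1,1)=3/11: -0.2727 × log₂(0.2727) = 0.5112
H(X,Y) = 1.7899 bits


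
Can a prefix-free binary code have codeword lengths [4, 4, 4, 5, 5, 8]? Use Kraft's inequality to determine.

Kraft inequality: Σ 2^(-l_i) ≤ 1 for prefix-free code
Calculating: 2^(-4) + 2^(-4) + 2^(-4) + 2^(-5) + 2^(-5) + 2^(-8)
= 0.0625 + 0.0625 + 0.0625 + 0.03125 + 0.03125 + 0.00390625
= 0.2539
Since 0.2539 ≤ 1, prefix-free code exists


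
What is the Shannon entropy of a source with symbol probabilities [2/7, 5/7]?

H(X) = -Σ p(x) log₂ p(x)
  -2/7 × log₂(2/7) = 0.5164
  -5/7 × log₂(5/7) = 0.3467
H(X) = 0.8631 bits


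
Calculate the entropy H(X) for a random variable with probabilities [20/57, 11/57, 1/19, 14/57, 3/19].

H(X) = -Σ p(x) log₂ p(x)
  -20/57 × log₂(20/57) = 0.5302
  -11/57 × log₂(11/57) = 0.4580
  -1/19 × log₂(1/19) = 0.2236
  -14/57 × log₂(14/57) = 0.4975
  -3/19 × log₂(3/19) = 0.4205
H(X) = 2.1297 bits


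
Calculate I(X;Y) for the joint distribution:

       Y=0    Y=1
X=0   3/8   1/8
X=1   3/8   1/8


H(X) = 1.0000, H(Y) = 0.8113, H(X,Y) = 1.8113
I(X;Y) = H(X) + H(Y) - H(X,Y) = 0.0000 bits


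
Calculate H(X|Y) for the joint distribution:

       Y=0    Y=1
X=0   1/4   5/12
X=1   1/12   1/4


H(X|Y) = Σ_y p(y) H(X|Y=y)
  p(Y=0) = 1/3, H(X|Y=0) = 0.8113
  p(Y=1) = 2/3, H(X|Y=1) = 0.9544
H(X|Y) = 0.3333×0.8113 + 0.6667×0.9544 = 0.9067 bits


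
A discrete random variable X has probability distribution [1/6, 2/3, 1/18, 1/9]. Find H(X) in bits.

H(X) = -Σ p(x) log₂ p(x)
  -1/6 × log₂(1/6) = 0.4308
  -2/3 × log₂(2/3) = 0.3900
  -1/18 × log₂(1/18) = 0.2317
  -1/9 × log₂(1/9) = 0.3522
H(X) = 1.4047 bits


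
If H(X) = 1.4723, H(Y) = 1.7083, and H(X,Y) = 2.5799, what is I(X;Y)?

I(X;Y) = H(X) + H(Y) - H(X,Y)
I(X;Y) = 1.4723 + 1.7083 - 2.5799 = 0.6007 bits


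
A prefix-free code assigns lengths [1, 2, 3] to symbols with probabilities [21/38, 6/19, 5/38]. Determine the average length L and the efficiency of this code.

Average length L = Σ p_i × l_i = 1.5789 bits
Entropy H = 1.3830 bits
Efficiency η = H/L × 100% = 87.59%


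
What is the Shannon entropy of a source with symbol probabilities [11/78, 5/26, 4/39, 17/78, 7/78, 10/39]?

H(X) = -Σ p(x) log₂ p(x)
  -11/78 × log₂(11/78) = 0.3985
  -5/26 × log₂(5/26) = 0.4574
  -4/39 × log₂(4/39) = 0.3370
  -17/78 × log₂(17/78) = 0.4790
  -7/78 × log₂(7/78) = 0.3121
  -10/39 × log₂(10/39) = 0.5035
H(X) = 2.4875 bits


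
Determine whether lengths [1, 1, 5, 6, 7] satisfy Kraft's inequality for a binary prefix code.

Kraft inequality: Σ 2^(-l_i) ≤ 1 for prefix-free code
Calculating: 2^(-1) + 2^(-1) + 2^(-5) + 2^(-6) + 2^(-7)
= 0.5 + 0.5 + 0.03125 + 0.015625 + 0.0078125
= 1.0547
Since 1.0547 > 1, prefix-free code does not exist


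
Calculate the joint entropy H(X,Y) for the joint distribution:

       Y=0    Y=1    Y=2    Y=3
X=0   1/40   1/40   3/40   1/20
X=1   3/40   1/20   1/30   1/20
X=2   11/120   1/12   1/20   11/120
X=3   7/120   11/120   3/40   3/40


H(X,Y) = -Σ p(x,y) log₂ p(x,y)
  p(0,0)=1/40: -0.0250 × log₂(0.0250) = 0.1330
  p(0,1)=1/40: -0.0250 × log₂(0.0250) = 0.1330
  p(0,2)=3/40: -0.0750 × log₂(0.0750) = 0.2803
  p(0,3)=1/20: -0.0500 × log₂(0.0500) = 0.2161
  p(1,0)=3/40: -0.0750 × log₂(0.0750) = 0.2803
  p(1,1)=1/20: -0.0500 × log₂(0.0500) = 0.2161
  p(1,2)=1/30: -0.0333 × log₂(0.0333) = 0.1636
  p(1,3)=1/20: -0.0500 × log₂(0.0500) = 0.2161
  p(2,0)=11/120: -0.0917 × log₂(0.0917) = 0.3160
  p(2,1)=1/12: -0.0833 × log₂(0.0833) = 0.2987
  p(2,2)=1/20: -0.0500 × log₂(0.0500) = 0.2161
  p(2,3)=11/120: -0.0917 × log₂(0.0917) = 0.3160
  p(3,0)=7/120: -0.0583 × log₂(0.0583) = 0.2391
  p(3,1)=11/120: -0.0917 × log₂(0.0917) = 0.3160
  p(3,2)=3/40: -0.0750 × log₂(0.0750) = 0.2803
  p(3,3)=3/40: -0.0750 × log₂(0.0750) = 0.2803
H(X,Y) = 3.9011 bits


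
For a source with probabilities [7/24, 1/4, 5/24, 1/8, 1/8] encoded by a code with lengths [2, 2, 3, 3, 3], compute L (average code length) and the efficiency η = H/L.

Average length L = Σ p_i × l_i = 2.4583 bits
Entropy H = 2.2399 bits
Efficiency η = H/L × 100% = 91.12%


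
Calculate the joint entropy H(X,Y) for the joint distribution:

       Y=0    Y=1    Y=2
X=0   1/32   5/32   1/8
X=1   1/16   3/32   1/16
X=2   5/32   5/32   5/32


H(X,Y) = -Σ p(x,y) log₂ p(x,y)
  p(0,0)=1/32: -0.0312 × log₂(0.0312) = 0.1562
  p(0,1)=5/32: -0.1562 × log₂(0.1562) = 0.4184
  p(0,2)=1/8: -0.1250 × log₂(0.1250) = 0.3750
  p(1,0)=1/16: -0.0625 × log₂(0.0625) = 0.2500
  p(1,1)=3/32: -0.0938 × log₂(0.0938) = 0.3202
  p(1,2)=1/16: -0.0625 × log₂(0.0625) = 0.2500
  p(2,0)=5/32: -0.1562 × log₂(0.1562) = 0.4184
  p(2,1)=5/32: -0.1562 × log₂(0.1562) = 0.4184
  p(2,2)=5/32: -0.1562 × log₂(0.1562) = 0.4184
H(X,Y) = 3.0252 bits


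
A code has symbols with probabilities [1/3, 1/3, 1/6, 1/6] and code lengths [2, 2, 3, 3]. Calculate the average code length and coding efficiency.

Average length L = Σ p_i × l_i = 2.3333 bits
Entropy H = 1.9183 bits
Efficiency η = H/L × 100% = 82.21%


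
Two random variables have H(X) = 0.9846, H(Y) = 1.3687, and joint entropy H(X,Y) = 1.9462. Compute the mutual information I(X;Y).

I(X;Y) = H(X) + H(Y) - H(X,Y)
I(X;Y) = 0.9846 + 1.3687 - 1.9462 = 0.4071 bits


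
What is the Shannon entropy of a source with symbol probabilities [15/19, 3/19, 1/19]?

H(X) = -Σ p(x) log₂ p(x)
  -15/19 × log₂(15/19) = 0.2692
  -3/19 × log₂(3/19) = 0.4205
  -1/19 × log₂(1/19) = 0.2236
H(X) = 0.9133 bits


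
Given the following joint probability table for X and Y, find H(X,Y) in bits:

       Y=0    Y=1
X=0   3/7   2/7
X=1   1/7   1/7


H(X,Y) = -Σ p(x,y) log₂ p(x,y)
  p(0,0)=3/7: -0.4286 × log₂(0.4286) = 0.5239
  p(0,1)=2/7: -0.2857 × log₂(0.2857) = 0.5164
  p(1,0)=1/7: -0.1429 × log₂(0.1429) = 0.4011
  p(1,1)=1/7: -0.1429 × log₂(0.1429) = 0.4011
H(X,Y) = 1.8424 bits


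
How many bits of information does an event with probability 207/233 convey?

Information content I(x) = -log₂(p(x))
I = -log₂(207/233) = -log₂(0.8884)
I = 0.1707 bits


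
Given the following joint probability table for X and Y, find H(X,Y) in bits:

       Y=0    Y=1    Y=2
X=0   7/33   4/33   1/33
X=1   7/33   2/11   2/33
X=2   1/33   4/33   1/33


H(X,Y) = -Σ p(x,y) log₂ p(x,y)
  p(0,0)=7/33: -0.2121 × log₂(0.2121) = 0.4745
  p(0,1)=4/33: -0.1212 × log₂(0.1212) = 0.3690
  p(0,2)=1/33: -0.0303 × log₂(0.0303) = 0.1529
  p(1,0)=7/33: -0.2121 × log₂(0.2121) = 0.4745
  p(1,1)=2/11: -0.1818 × log₂(0.1818) = 0.4472
  p(1,2)=2/33: -0.0606 × log₂(0.0606) = 0.2451
  p(2,0)=1/33: -0.0303 × log₂(0.0303) = 0.1529
  p(2,1)=4/33: -0.1212 × log₂(0.1212) = 0.3690
  p(2,2)=1/33: -0.0303 × log₂(0.0303) = 0.1529
H(X,Y) = 2.8379 bits


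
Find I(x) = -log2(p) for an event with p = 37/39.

Information content I(x) = -log₂(p(x))
I = -log₂(37/39) = -log₂(0.9487)
I = 0.0759 bits


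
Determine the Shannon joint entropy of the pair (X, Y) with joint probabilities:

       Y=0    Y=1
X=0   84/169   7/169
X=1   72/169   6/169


H(X,Y) = -Σ p(x,y) log₂ p(x,y)
  p(0,0)=84/169: -0.4970 × log₂(0.4970) = 0.5013
  p(0,1)=7/169: -0.0414 × log₂(0.0414) = 0.1903
  p(1,0)=72/169: -0.4260 × log₂(0.4260) = 0.5244
  p(1,1)=6/169: -0.0355 × log₂(0.0355) = 0.1710
H(X,Y) = 1.3870 bits


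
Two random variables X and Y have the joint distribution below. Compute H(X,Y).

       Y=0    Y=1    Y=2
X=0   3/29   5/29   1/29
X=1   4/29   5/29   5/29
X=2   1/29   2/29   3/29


H(X,Y) = -Σ p(x,y) log₂ p(x,y)
  p(0,0)=3/29: -0.1034 × log₂(0.1034) = 0.3386
  p(0,1)=5/29: -0.1724 × log₂(0.1724) = 0.4373
  p(0,2)=1/29: -0.0345 × log₂(0.0345) = 0.1675
  p(1,0)=4/29: -0.1379 × log₂(0.1379) = 0.3942
  p(1,1)=5/29: -0.1724 × log₂(0.1724) = 0.4373
  p(1,2)=5/29: -0.1724 × log₂(0.1724) = 0.4373
  p(2,0)=1/29: -0.0345 × log₂(0.0345) = 0.1675
  p(2,1)=2/29: -0.0690 × log₂(0.0690) = 0.2661
  p(2,2)=3/29: -0.1034 × log₂(0.1034) = 0.3386
H(X,Y) = 2.9842 bits


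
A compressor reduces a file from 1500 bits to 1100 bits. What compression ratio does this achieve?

Compression ratio = Original / Compressed
= 1500 / 1100 = 1.36:1


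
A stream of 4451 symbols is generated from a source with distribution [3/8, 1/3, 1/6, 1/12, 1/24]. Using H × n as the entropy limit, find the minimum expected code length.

Entropy H = 1.9796 bits/symbol
Minimum bits = H × n = 1.9796 × 4451
= 8811.08 bits


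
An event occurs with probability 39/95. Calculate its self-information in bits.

Information content I(x) = -log₂(p(x))
I = -log₂(39/95) = -log₂(0.4105)
I = 1.2845 bits


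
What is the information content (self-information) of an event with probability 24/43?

Information content I(x) = -log₂(p(x))
I = -log₂(24/43) = -log₂(0.5581)
I = 0.8413 bits


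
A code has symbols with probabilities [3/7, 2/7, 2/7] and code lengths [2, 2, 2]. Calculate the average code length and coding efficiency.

Average length L = Σ p_i × l_i = 2.0000 bits
Entropy H = 1.5567 bits
Efficiency η = H/L × 100% = 77.83%


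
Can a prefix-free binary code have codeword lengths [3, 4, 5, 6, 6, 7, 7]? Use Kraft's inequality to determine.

Kraft inequality: Σ 2^(-l_i) ≤ 1 for prefix-free code
Calculating: 2^(-3) + 2^(-4) + 2^(-5) + 2^(-6) + 2^(-6) + 2^(-7) + 2^(-7)
= 0.125 + 0.0625 + 0.03125 + 0.015625 + 0.015625 + 0.0078125 + 0.0078125
= 0.2656
Since 0.2656 ≤ 1, prefix-free code exists


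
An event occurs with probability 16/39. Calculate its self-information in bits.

Information content I(x) = -log₂(p(x))
I = -log₂(16/39) = -log₂(0.4103)
I = 1.2854 bits


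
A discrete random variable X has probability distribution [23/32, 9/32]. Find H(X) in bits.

H(X) = -Σ p(x) log₂ p(x)
  -23/32 × log₂(23/32) = 0.3424
  -9/32 × log₂(9/32) = 0.5147
H(X) = 0.8571 bits


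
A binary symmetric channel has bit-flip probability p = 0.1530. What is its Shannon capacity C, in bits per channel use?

For BSC with error probability p:
C = 1 - H(p) where H(p) is binary entropy
H(0.1530) = -0.1530 × log₂(0.1530) - 0.8470 × log₂(0.8470)
H(p) = 0.6173
C = 1 - 0.6173 = 0.3827 bits/use


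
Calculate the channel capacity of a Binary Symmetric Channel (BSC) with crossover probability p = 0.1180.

For BSC with error probability p:
C = 1 - H(p) where H(p) is binary entropy
H(0.1180) = -0.1180 × log₂(0.1180) - 0.8820 × log₂(0.8820)
H(p) = 0.5236
C = 1 - 0.5236 = 0.4764 bits/use


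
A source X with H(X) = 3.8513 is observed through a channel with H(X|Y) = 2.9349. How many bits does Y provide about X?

I(X;Y) = H(X) - H(X|Y)
I(X;Y) = 3.8513 - 2.9349 = 0.9164 bits


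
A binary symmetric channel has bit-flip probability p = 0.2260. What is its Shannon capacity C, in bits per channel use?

For BSC with error probability p:
C = 1 - H(p) where H(p) is binary entropy
H(0.2260) = -0.2260 × log₂(0.2260) - 0.7740 × log₂(0.7740)
H(p) = 0.7710
C = 1 - 0.7710 = 0.2290 bits/use


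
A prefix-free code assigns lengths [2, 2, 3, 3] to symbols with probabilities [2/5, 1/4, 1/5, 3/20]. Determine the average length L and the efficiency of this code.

Average length L = Σ p_i × l_i = 2.3500 bits
Entropy H = 1.9037 bits
Efficiency η = H/L × 100% = 81.01%


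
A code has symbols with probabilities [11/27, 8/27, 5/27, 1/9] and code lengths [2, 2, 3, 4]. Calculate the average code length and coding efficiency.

Average length L = Σ p_i × l_i = 2.4074 bits
Entropy H = 1.8505 bits
Efficiency η = H/L × 100% = 76.87%


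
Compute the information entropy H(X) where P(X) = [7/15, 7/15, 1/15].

H(X) = -Σ p(x) log₂ p(x)
  -7/15 × log₂(7/15) = 0.5131
  -7/15 × log₂(7/15) = 0.5131
  -1/15 × log₂(1/15) = 0.2605
H(X) = 1.2867 bits


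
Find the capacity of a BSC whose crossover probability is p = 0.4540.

For BSC with error probability p:
C = 1 - H(p) where H(p) is binary entropy
H(0.4540) = -0.4540 × log₂(0.4540) - 0.5460 × log₂(0.5460)
H(p) = 0.9939
C = 1 - 0.9939 = 0.0061 bits/use


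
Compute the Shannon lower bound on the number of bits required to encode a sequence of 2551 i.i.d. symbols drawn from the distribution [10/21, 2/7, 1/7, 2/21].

Entropy H = 1.7502 bits/symbol
Minimum bits = H × n = 1.7502 × 2551
= 4464.82 bits


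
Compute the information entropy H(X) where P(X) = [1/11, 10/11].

H(X) = -Σ p(x) log₂ p(x)
  -1/11 × log₂(1/11) = 0.3145
  -10/11 × log₂(10/11) = 0.1250
H(X) = 0.4395 bits


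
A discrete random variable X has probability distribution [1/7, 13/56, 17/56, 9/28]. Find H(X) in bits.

H(X) = -Σ p(x) log₂ p(x)
  -1/7 × log₂(1/7) = 0.4011
  -13/56 × log₂(13/56) = 0.4891
  -17/56 × log₂(17/56) = 0.5221
  -9/28 × log₂(9/28) = 0.5263
H(X) = 1.9386 bits


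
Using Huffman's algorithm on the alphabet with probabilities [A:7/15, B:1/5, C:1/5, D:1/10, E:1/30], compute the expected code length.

Huffman tree construction:
Combine smallest probabilities repeatedly
Resulting codes:
  A: 0 (length 1)
  B: 111 (length 3)
  C: 10 (length 2)
  D: 1101 (length 4)
  E: 1100 (length 4)
Average length = Σ p(s) × length(s) = 2.0000 bits


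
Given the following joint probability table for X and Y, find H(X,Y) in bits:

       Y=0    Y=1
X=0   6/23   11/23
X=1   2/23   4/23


H(X,Y) = -Σ p(x,y) log₂ p(x,y)
  p(0,0)=6/23: -0.2609 × log₂(0.2609) = 0.5057
  p(0,1)=11/23: -0.4783 × log₂(0.4783) = 0.5089
  p(1,0)=2/23: -0.0870 × log₂(0.0870) = 0.3064
  p(1,1)=4/23: -0.1739 × log₂(0.1739) = 0.4389
H(X,Y) = 1.7599 bits


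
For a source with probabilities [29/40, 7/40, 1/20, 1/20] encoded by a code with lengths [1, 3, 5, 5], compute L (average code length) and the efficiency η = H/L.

Average length L = Σ p_i × l_i = 1.7500 bits
Entropy H = 1.2086 bits
Efficiency η = H/L × 100% = 69.06%


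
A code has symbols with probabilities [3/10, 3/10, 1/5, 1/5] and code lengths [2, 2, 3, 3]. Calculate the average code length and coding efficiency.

Average length L = Σ p_i × l_i = 2.4000 bits
Entropy H = 1.9710 bits
Efficiency η = H/L × 100% = 82.12%


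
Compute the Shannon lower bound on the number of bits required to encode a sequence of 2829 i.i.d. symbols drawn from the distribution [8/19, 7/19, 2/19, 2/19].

Entropy H = 1.7400 bits/symbol
Minimum bits = H × n = 1.7400 × 2829
= 4922.33 bits


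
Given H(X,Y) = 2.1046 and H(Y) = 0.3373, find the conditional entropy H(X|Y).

Chain rule: H(X,Y) = H(X|Y) + H(Y)
H(X|Y) = H(X,Y) - H(Y) = 2.1046 - 0.3373 = 1.7673 bits


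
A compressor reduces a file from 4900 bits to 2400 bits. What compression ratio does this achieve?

Compression ratio = Original / Compressed
= 4900 / 2400 = 2.04:1


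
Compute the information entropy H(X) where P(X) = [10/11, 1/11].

H(X) = -Σ p(x) log₂ p(x)
  -10/11 × log₂(10/11) = 0.1250
  -1/11 × log₂(1/11) = 0.3145
H(X) = 0.4395 bits


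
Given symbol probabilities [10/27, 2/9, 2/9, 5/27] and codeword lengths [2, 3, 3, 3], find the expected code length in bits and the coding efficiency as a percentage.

Average length L = Σ p_i × l_i = 2.6296 bits
Entropy H = 1.9457 bits
Efficiency η = H/L × 100% = 73.99%


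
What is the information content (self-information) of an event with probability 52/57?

Information content I(x) = -log₂(p(x))
I = -log₂(52/57) = -log₂(0.9123)
I = 0.1325 bits


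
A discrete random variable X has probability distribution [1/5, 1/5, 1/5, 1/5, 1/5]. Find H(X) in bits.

H(X) = -Σ p(x) log₂ p(x)
  -1/5 × log₂(1/5) = 0.4644
  -1/5 × log₂(1/5) = 0.4644
  -1/5 × log₂(1/5) = 0.4644
  -1/5 × log₂(1/5) = 0.4644
  -1/5 × log₂(1/5) = 0.4644
H(X) = 2.3219 bits


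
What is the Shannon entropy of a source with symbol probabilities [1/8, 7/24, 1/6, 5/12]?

H(X) = -Σ p(x) log₂ p(x)
  -1/8 × log₂(1/8) = 0.3750
  -7/24 × log₂(7/24) = 0.5185
  -1/6 × log₂(1/6) = 0.4308
  -5/12 × log₂(5/12) = 0.5263
H(X) = 1.8506 bits


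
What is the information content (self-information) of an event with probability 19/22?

Information content I(x) = -log₂(p(x))
I = -log₂(19/22) = -log₂(0.8636)
I = 0.2115 bits


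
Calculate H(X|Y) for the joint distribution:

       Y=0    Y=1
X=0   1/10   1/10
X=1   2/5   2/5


H(X|Y) = Σ_y p(y) H(X|Y=y)
  p(Y=0) = 1/2, H(X|Y=0) = 0.7219
  p(Y=1) = 1/2, H(X|Y=1) = 0.7219
H(X|Y) = 0.5000×0.7219 + 0.5000×0.7219 = 0.7219 bits


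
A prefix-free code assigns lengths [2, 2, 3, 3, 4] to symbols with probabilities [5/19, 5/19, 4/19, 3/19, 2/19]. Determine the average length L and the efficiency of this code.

Average length L = Σ p_i × l_i = 2.5789 bits
Entropy H = 2.2493 bits
Efficiency η = H/L × 100% = 87.22%


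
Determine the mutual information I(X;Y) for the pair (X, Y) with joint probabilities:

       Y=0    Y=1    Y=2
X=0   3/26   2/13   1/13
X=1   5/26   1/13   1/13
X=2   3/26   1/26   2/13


H(X) = 1.5828, H(Y) = 1.5579, H(X,Y) = 3.0420
I(X;Y) = H(X) + H(Y) - H(X,Y) = 0.0987 bits


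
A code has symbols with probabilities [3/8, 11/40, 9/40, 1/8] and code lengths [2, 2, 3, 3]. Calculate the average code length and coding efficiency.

Average length L = Σ p_i × l_i = 2.3500 bits
Entropy H = 1.9020 bits
Efficiency η = H/L × 100% = 80.94%


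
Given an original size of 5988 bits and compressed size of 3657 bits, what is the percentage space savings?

Space savings = (1 - Compressed/Original) × 100%
= (1 - 3657/5988) × 100%
= 38.93%


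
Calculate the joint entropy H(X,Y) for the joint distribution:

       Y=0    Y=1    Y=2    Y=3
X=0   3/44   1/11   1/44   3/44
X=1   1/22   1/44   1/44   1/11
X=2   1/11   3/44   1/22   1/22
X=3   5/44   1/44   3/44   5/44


H(X,Y) = -Σ p(x,y) log₂ p(x,y)
  p(0,0)=3/44: -0.0682 × log₂(0.0682) = 0.2642
  p(0,1)=1/11: -0.0909 × log₂(0.0909) = 0.3145
  p(0,2)=1/44: -0.0227 × log₂(0.0227) = 0.1241
  p(0,3)=3/44: -0.0682 × log₂(0.0682) = 0.2642
  p(1,0)=1/22: -0.0455 × log₂(0.0455) = 0.2027
  p(1,1)=1/44: -0.0227 × log₂(0.0227) = 0.1241
  p(1,2)=1/44: -0.0227 × log₂(0.0227) = 0.1241
  p(1,3)=1/11: -0.0909 × log₂(0.0909) = 0.3145
  p(2,0)=1/11: -0.0909 × log₂(0.0909) = 0.3145
  p(2,1)=3/44: -0.0682 × log₂(0.0682) = 0.2642
  p(2,2)=1/22: -0.0455 × log₂(0.0455) = 0.2027
  p(2,3)=1/22: -0.0455 × log₂(0.0455) = 0.2027
  p(3,0)=5/44: -0.1136 × log₂(0.1136) = 0.3565
  p(3,1)=1/44: -0.0227 × log₂(0.0227) = 0.1241
  p(3,2)=3/44: -0.0682 × log₂(0.0682) = 0.2642
  p(3,3)=5/44: -0.1136 × log₂(0.1136) = 0.3565
H(X,Y) = 3.8176 bits


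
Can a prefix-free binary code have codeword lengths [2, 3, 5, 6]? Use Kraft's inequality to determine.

Kraft inequality: Σ 2^(-l_i) ≤ 1 for prefix-free code
Calculating: 2^(-2) + 2^(-3) + 2^(-5) + 2^(-6)
= 0.25 + 0.125 + 0.03125 + 0.015625
= 0.4219
Since 0.4219 ≤ 1, prefix-free code exists


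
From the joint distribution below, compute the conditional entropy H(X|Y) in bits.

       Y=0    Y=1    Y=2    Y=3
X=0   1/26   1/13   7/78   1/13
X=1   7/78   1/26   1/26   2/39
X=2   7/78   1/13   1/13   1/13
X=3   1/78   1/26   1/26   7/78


H(X|Y) = Σ_y p(y) H(X|Y=y)
  p(Y=0) = 3/13, H(X|Y=0) = 1.7223
  p(Y=1) = 3/13, H(X|Y=1) = 1.9183
  p(Y=2) = 19/78, H(X|Y=2) = 1.8968
  p(Y=3) = 23/78, H(X|Y=3) = 1.9726
H(X|Y) = 0.2308×1.7223 + 0.2308×1.9183 + 0.2436×1.8968 + 0.2949×1.9726 = 1.8839 bits


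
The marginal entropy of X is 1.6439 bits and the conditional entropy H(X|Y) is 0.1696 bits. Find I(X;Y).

I(X;Y) = H(X) - H(X|Y)
I(X;Y) = 1.6439 - 0.1696 = 1.4743 bits


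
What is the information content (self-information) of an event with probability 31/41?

Information content I(x) = -log₂(p(x))
I = -log₂(31/41) = -log₂(0.7561)
I = 0.4034 bits


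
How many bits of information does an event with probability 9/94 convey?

Information content I(x) = -log₂(p(x))
I = -log₂(9/94) = -log₂(0.0957)
I = 3.3847 bits


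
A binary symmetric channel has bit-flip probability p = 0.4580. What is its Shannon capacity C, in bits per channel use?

For BSC with error probability p:
C = 1 - H(p) where H(p) is binary entropy
H(0.4580) = -0.4580 × log₂(0.4580) - 0.5420 × log₂(0.5420)
H(p) = 0.9949
C = 1 - 0.9949 = 0.0051 bits/use


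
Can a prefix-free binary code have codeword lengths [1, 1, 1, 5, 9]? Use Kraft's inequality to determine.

Kraft inequality: Σ 2^(-l_i) ≤ 1 for prefix-free code
Calculating: 2^(-1) + 2^(-1) + 2^(-1) + 2^(-5) + 2^(-9)
= 0.5 + 0.5 + 0.5 + 0.03125 + 0.001953125
= 1.5332
Since 1.5332 > 1, prefix-free code does not exist


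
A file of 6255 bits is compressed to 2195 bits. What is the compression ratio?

Compression ratio = Original / Compressed
= 6255 / 2195 = 2.85:1


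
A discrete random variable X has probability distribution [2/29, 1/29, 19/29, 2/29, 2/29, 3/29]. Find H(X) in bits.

H(X) = -Σ p(x) log₂ p(x)
  -2/29 × log₂(2/29) = 0.2661
  -1/29 × log₂(1/29) = 0.1675
  -19/29 × log₂(19/29) = 0.3997
  -2/29 × log₂(2/29) = 0.2661
  -2/29 × log₂(2/29) = 0.2661
  -3/29 × log₂(3/29) = 0.3386
H(X) = 1.7040 bits


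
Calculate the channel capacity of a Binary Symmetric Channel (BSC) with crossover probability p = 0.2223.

For BSC with error probability p:
C = 1 - H(p) where H(p) is binary entropy
H(0.2223) = -0.2223 × log₂(0.2223) - 0.7777 × log₂(0.7777)
H(p) = 0.7643
C = 1 - 0.7643 = 0.2357 bits/use


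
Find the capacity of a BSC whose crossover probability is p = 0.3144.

For BSC with error probability p:
C = 1 - H(p) where H(p) is binary entropy
H(0.3144) = -0.3144 × log₂(0.3144) - 0.6856 × log₂(0.6856)
H(p) = 0.8982
C = 1 - 0.8982 = 0.1018 bits/use


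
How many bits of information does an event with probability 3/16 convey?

Information content I(x) = -log₂(p(x))
I = -log₂(3/16) = -log₂(0.1875)
I = 2.4150 bits


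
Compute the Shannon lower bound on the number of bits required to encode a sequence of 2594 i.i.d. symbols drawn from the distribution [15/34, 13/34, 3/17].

Entropy H = 1.4928 bits/symbol
Minimum bits = H × n = 1.4928 × 2594
= 3872.30 bits


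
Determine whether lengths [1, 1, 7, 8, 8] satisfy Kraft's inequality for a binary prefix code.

Kraft inequality: Σ 2^(-l_i) ≤ 1 for prefix-free code
Calculating: 2^(-1) + 2^(-1) + 2^(-7) + 2^(-8) + 2^(-8)
= 0.5 + 0.5 + 0.0078125 + 0.00390625 + 0.00390625
= 1.0156
Since 1.0156 > 1, prefix-free code does not exist


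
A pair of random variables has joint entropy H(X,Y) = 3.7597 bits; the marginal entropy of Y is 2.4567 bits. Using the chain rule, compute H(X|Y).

Chain rule: H(X,Y) = H(X|Y) + H(Y)
H(X|Y) = H(X,Y) - H(Y) = 3.7597 - 2.4567 = 1.303 bits


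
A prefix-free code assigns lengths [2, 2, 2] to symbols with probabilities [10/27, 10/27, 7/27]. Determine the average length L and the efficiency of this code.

Average length L = Σ p_i × l_i = 2.0000 bits
Entropy H = 1.5664 bits
Efficiency η = H/L × 100% = 78.32%


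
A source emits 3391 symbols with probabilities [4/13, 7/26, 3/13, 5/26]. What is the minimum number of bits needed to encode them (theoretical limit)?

Entropy H = 1.9785 bits/symbol
Minimum bits = H × n = 1.9785 × 3391
= 6709.03 bits


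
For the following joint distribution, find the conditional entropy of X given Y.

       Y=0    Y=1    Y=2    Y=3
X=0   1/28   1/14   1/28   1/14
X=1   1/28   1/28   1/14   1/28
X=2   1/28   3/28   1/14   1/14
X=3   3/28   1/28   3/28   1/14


H(X|Y) = Σ_y p(y) H(X|Y=y)
  p(Y=0) = 3/14, H(X|Y=0) = 1.7925
  p(Y=1) = 1/4, H(X|Y=1) = 1.8424
  p(Y=2) = 2/7, H(X|Y=2) = 1.9056
  p(Y=3) = 1/4, H(X|Y=3) = 1.9502
H(X|Y) = 0.2143×1.7925 + 0.2500×1.8424 + 0.2857×1.9056 + 0.2500×1.9502 = 1.8767 bits


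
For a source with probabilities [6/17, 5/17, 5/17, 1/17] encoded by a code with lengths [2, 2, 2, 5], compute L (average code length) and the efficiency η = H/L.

Average length L = Σ p_i × l_i = 2.1765 bits
Entropy H = 1.8093 bits
Efficiency η = H/L × 100% = 83.13%


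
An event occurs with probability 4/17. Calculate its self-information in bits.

Information content I(x) = -log₂(p(x))
I = -log₂(4/17) = -log₂(0.2353)
I = 2.0875 bits


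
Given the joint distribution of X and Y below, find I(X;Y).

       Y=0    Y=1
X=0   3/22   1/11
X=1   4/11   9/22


H(X) = 0.7732, H(Y) = 1.0000, H(X,Y) = 1.7647
I(X;Y) = H(X) + H(Y) - H(X,Y) = 0.0085 bits


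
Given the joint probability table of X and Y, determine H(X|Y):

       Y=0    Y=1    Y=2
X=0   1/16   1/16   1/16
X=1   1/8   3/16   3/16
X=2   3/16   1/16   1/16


H(X|Y) = Σ_y p(y) H(X|Y=y)
  p(Y=0) = 3/8, H(X|Y=0) = 1.4591
  p(Y=1) = 5/16, H(X|Y=1) = 1.3710
  p(Y=2) = 5/16, H(X|Y=2) = 1.3710
H(X|Y) = 0.3750×1.4591 + 0.3125×1.3710 + 0.3125×1.3710 = 1.4040 bits


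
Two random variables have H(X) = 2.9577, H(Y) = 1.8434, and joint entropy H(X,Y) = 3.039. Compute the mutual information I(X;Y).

I(X;Y) = H(X) + H(Y) - H(X,Y)
I(X;Y) = 2.9577 + 1.8434 - 3.039 = 1.7621 bits


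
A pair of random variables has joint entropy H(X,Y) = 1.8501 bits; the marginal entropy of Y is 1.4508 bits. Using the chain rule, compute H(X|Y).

Chain rule: H(X,Y) = H(X|Y) + H(Y)
H(X|Y) = H(X,Y) - H(Y) = 1.8501 - 1.4508 = 0.3993 bits


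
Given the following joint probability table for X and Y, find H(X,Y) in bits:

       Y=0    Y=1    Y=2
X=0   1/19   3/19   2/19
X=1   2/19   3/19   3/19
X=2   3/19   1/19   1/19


H(X,Y) = -Σ p(x,y) log₂ p(x,y)
  p(0,0)=1/19: -0.0526 × log₂(0.0526) = 0.2236
  p(0,1)=3/19: -0.1579 × log₂(0.1579) = 0.4205
  p(0,2)=2/19: -0.1053 × log₂(0.1053) = 0.3419
  p(1,0)=2/19: -0.1053 × log₂(0.1053) = 0.3419
  p(1,1)=3/19: -0.1579 × log₂(0.1579) = 0.4205
  p(1,2)=3/19: -0.1579 × log₂(0.1579) = 0.4205
  p(2,0)=3/19: -0.1579 × log₂(0.1579) = 0.4205
  p(2,1)=1/19: -0.0526 × log₂(0.0526) = 0.2236
  p(2,2)=1/19: -0.0526 × log₂(0.0526) = 0.2236
H(X,Y) = 3.0364 bits


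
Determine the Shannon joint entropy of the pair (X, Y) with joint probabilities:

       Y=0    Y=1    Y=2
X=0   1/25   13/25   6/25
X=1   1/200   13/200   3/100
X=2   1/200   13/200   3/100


H(X,Y) = -Σ p(x,y) log₂ p(x,y)
  p(0,0)=1/25: -0.0400 × log₂(0.0400) = 0.1858
  p(0,1)=13/25: -0.5200 × log₂(0.5200) = 0.4906
  p(0,2)=6/25: -0.2400 × log₂(0.2400) = 0.4941
  p(1,0)=1/200: -0.0050 × log₂(0.0050) = 0.0382
  p(1,1)=13/200: -0.0650 × log₂(0.0650) = 0.2563
  p(1,2)=3/100: -0.0300 × log₂(0.0300) = 0.1518
  p(2,0)=1/200: -0.0050 × log₂(0.0050) = 0.0382
  p(2,1)=13/200: -0.0650 × log₂(0.0650) = 0.2563
  p(2,2)=3/100: -0.0300 × log₂(0.0300) = 0.1518
H(X,Y) = 2.0631 bits


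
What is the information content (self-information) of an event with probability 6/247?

Information content I(x) = -log₂(p(x))
I = -log₂(6/247) = -log₂(0.0243)
I = 5.3634 bits


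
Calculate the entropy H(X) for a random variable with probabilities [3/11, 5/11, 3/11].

H(X) = -Σ p(x) log₂ p(x)
  -3/11 × log₂(3/11) = 0.5112
  -5/11 × log₂(5/11) = 0.5170
  -3/11 × log₂(3/11) = 0.5112
H(X) = 1.5395 bits


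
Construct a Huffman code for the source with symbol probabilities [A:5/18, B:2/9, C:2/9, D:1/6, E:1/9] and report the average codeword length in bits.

Huffman tree construction:
Combine smallest probabilities repeatedly
Resulting codes:
  A: 10 (length 2)
  B: 00 (length 2)
  C: 01 (length 2)
  D: 111 (length 3)
  E: 110 (length 3)
Average length = Σ p(s) × length(s) = 2.2778 bits


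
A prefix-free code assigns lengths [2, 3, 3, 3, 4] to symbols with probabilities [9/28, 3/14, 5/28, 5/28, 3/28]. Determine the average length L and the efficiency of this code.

Average length L = Σ p_i × l_i = 2.7857 bits
Entropy H = 2.2355 bits
Efficiency η = H/L × 100% = 80.25%


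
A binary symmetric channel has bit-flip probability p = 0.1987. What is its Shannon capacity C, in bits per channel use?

For BSC with error probability p:
C = 1 - H(p) where H(p) is binary entropy
H(0.1987) = -0.1987 × log₂(0.1987) - 0.8013 × log₂(0.8013)
H(p) = 0.7193
C = 1 - 0.7193 = 0.2807 bits/use


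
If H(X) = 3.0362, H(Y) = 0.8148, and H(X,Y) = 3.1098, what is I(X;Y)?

I(X;Y) = H(X) + H(Y) - H(X,Y)
I(X;Y) = 3.0362 + 0.8148 - 3.1098 = 0.7412 bits


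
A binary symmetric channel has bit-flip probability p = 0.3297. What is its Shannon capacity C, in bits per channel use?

For BSC with error probability p:
C = 1 - H(p) where H(p) is binary entropy
H(0.3297) = -0.3297 × log₂(0.3297) - 0.6703 × log₂(0.6703)
H(p) = 0.9146
C = 1 - 0.9146 = 0.0854 bits/use


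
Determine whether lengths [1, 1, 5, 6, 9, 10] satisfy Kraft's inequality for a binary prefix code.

Kraft inequality: Σ 2^(-l_i) ≤ 1 for prefix-free code
Calculating: 2^(-1) + 2^(-1) + 2^(-5) + 2^(-6) + 2^(-9) + 2^(-10)
= 0.5 + 0.5 + 0.03125 + 0.015625 + 0.001953125 + 0.0009765625
= 1.0498
Since 1.0498 > 1, prefix-free code does not exist


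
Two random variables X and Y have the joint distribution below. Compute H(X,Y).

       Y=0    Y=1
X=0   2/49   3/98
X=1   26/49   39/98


H(X,Y) = -Σ p(x,y) log₂ p(x,y)
  p(0,0)=2/49: -0.0408 × log₂(0.0408) = 0.1884
  p(0,1)=3/98: -0.0306 × log₂(0.0306) = 0.1540
  p(1,0)=26/49: -0.5306 × log₂(0.5306) = 0.4851
  p(1,1)=39/98: -0.3980 × log₂(0.3980) = 0.5290
H(X,Y) = 1.3565 bits


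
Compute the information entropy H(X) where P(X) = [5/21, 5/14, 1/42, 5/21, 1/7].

H(X) = -Σ p(x) log₂ p(x)
  -5/21 × log₂(5/21) = 0.4929
  -5/14 × log₂(5/14) = 0.5305
  -1/42 × log₂(1/42) = 0.1284
  -5/21 × log₂(5/21) = 0.4929
  -1/7 × log₂(1/7) = 0.4011
H(X) = 2.0458 bits


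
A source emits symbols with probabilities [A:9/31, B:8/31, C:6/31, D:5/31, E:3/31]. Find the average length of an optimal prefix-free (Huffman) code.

Huffman tree construction:
Combine smallest probabilities repeatedly
Resulting codes:
  A: 11 (length 2)
  B: 01 (length 2)
  C: 00 (length 2)
  D: 101 (length 3)
  E: 100 (length 3)
Average length = Σ p(s) × length(s) = 2.2581 bits


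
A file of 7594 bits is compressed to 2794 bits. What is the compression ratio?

Compression ratio = Original / Compressed
= 7594 / 2794 = 2.72:1


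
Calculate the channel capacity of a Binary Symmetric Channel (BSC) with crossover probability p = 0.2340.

For BSC with error probability p:
C = 1 - H(p) where H(p) is binary entropy
H(0.2340) = -0.2340 × log₂(0.2340) - 0.7660 × log₂(0.7660)
H(p) = 0.7849
C = 1 - 0.7849 = 0.2151 bits/use


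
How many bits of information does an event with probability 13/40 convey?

Information content I(x) = -log₂(p(x))
I = -log₂(13/40) = -log₂(0.3250)
I = 1.6215 bits


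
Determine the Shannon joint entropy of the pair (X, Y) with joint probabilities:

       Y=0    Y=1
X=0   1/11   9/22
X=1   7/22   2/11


H(X,Y) = -Σ p(x,y) log₂ p(x,y)
  p(0,0)=1/11: -0.0909 × log₂(0.0909) = 0.3145
  p(0,1)=9/22: -0.4091 × log₂(0.4091) = 0.5275
  p(1,0)=7/22: -0.3182 × log₂(0.3182) = 0.5257
  p(1,1)=2/11: -0.1818 × log₂(0.1818) = 0.4472
H(X,Y) = 1.8148 bits


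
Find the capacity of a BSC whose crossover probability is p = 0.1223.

For BSC with error probability p:
C = 1 - H(p) where H(p) is binary entropy
H(0.1223) = -0.1223 × log₂(0.1223) - 0.8777 × log₂(0.8777)
H(p) = 0.5359
C = 1 - 0.5359 = 0.4641 bits/use
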